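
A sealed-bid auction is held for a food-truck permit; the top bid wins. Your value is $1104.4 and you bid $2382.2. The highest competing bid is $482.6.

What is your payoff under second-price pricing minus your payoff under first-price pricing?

$1899.6

You have the highest bid, so you win under either rule.
Second-price: pay $482.6 → payoff $621.8.
First-price: pay your own bid $2382.2 → payoff −$1277.8.
Difference = $621.8 − (−$1277.8) = $1899.6.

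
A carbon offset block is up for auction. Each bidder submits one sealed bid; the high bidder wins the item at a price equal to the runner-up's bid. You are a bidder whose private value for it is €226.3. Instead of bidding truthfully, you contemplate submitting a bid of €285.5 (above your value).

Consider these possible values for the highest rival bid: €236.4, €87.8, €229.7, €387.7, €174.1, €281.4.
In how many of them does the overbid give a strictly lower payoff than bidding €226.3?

3

The deviation hurts exactly when the highest competing bid lies strictly between €226.3 and €285.5 — overbidding then wins at a price above your value.
€236.4: inside the interval → strictly worse (loss €10.1).
€87.8: below both → same outcome either way.
€229.7: inside the interval → strictly worse (loss €3.4).
€387.7: above both → same outcome either way.
€174.1: below both → same outcome either way.
€281.4: inside the interval → strictly worse (loss €55.1).
Count: 3.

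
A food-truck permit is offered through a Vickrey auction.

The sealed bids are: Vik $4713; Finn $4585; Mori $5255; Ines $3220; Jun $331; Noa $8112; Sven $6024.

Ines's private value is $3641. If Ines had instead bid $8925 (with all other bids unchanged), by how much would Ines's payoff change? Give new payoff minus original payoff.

The highest bid among the other bidders is $8112; Ines's bid doesn't change that.
Original bid $3220: Ines is not highest (top rival bid is $8112); payoff $0.
Alternative bid $8925: Ines is highest, pays the top rival bid $8112; payoff $3641 − $8112 = −$4471.
Change in payoff = −$4471 − ($0) = −$4471.

−$4471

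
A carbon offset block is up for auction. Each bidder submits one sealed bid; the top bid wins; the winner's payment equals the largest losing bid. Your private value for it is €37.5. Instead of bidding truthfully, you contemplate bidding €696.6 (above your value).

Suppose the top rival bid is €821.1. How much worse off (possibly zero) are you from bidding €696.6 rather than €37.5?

Bidding your value €37.5: you lose (since €37.5 < €821.1). Payoff €0.
Bidding €696.6: you lose. Payoff €0.
Difference = €0 − €0 = €0; both bids lead to the same outcome because the competing bid is above both your value and your alternative bid.

€0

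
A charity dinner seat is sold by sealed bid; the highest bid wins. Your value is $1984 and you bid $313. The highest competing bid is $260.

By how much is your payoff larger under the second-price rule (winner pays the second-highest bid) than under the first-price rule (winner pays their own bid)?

$53

You have the highest bid, so you win under either rule.
Second-price: pay $260 → payoff $1724.
First-price: pay your own bid $313 → payoff $1671.
Difference = $1724 − ($1671) = $53.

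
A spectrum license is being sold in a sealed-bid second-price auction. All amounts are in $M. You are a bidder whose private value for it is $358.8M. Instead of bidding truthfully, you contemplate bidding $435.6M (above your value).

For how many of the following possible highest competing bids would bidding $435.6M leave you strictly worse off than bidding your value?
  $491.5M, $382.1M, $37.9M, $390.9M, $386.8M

3

The deviation hurts exactly when the highest competing bid lies strictly between $358.8M and $435.6M — overbidding then wins at a price above your value.
$491.5M: above both → same outcome either way.
$382.1M: inside the interval → strictly worse (loss $23.3M).
$37.9M: below both → same outcome either way.
$390.9M: inside the interval → strictly worse (loss $32.1M).
$386.8M: inside the interval → strictly worse (loss $28M).
Count: 3.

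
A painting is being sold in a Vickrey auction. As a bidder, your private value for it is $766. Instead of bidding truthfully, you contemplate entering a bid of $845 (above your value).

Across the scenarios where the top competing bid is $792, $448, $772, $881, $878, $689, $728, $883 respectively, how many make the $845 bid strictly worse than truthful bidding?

The deviation hurts exactly when the highest competing bid lies strictly between $766 and $845 — overbidding then wins at a price above your value.
$792: inside the interval → strictly worse (loss $26).
$448: below both → same outcome either way.
$772: inside the interval → strictly worse (loss $6).
$881: above both → same outcome either way.
$878: above both → same outcome either way.
$689: below both → same outcome either way.
$728: below both → same outcome either way.
$883: above both → same outcome either way.
Count: 2.

2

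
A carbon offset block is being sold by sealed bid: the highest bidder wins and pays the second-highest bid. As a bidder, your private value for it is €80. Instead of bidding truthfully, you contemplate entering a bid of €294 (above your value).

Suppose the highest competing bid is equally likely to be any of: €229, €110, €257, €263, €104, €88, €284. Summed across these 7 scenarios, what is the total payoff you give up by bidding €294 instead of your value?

The deviation costs you only when the competing bid falls strictly between €80 and €294; elsewhere both bids give the same outcome.
€229: truthful payoff €0, deviation payoff −€149 → loss €149.
€110: truthful payoff €0, deviation payoff −€30 → loss €30.
€257: truthful payoff €0, deviation payoff −€177 → loss €177.
€263: truthful payoff €0, deviation payoff −€183 → loss €183.
€104: truthful payoff €0, deviation payoff −€24 → loss €24.
€88: truthful payoff €0, deviation payoff −€8 → loss €8.
€284: truthful payoff €0, deviation payoff −€204 → loss €204.
Total loss = €149 + €30 + €177 + €183 + €24 + €8 + €204 = €775.

€775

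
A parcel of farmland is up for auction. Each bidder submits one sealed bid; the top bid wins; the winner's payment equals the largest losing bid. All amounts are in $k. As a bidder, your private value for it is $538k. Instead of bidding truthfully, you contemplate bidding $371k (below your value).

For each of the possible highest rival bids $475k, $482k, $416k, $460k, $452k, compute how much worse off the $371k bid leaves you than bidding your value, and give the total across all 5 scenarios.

$405k

The deviation costs you only when the competing bid falls strictly between $371k and $538k; elsewhere both bids give the same outcome.
$475k: truthful payoff $63k, deviation payoff $0k → loss $63k.
$482k: truthful payoff $56k, deviation payoff $0k → loss $56k.
$416k: truthful payoff $122k, deviation payoff $0k → loss $122k.
$460k: truthful payoff $78k, deviation payoff $0k → loss $78k.
$452k: truthful payoff $86k, deviation payoff $0k → loss $86k.
Total loss = $63k + $56k + $122k + $78k + $86k = $405k.
Because the price is fixed by the runner-up's bid, deviating from your value can only change a good outcome into a bad one — never the reverse.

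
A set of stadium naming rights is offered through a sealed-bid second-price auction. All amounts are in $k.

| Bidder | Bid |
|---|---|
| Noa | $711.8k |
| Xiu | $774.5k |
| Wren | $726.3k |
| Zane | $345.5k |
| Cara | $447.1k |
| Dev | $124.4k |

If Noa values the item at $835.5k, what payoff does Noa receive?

Highest bid: Xiu at $774.5k, so Xiu wins.
Second-highest bid: Wren at $726.3k — that is the price the winner pays.
Noa did not win, so Noa pays nothing and receives nothing: payoff $0k.

$0k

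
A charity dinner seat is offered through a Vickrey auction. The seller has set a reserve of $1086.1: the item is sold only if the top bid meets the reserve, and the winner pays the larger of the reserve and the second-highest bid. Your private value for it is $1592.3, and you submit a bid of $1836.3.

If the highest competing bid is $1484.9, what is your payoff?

$107.4

Your bid $1836.3 is the highest and exceeds the reserve.
Price = max(second-highest bid, reserve) = max($1484.9, $1086.1) = $1484.9.
Payoff = $1592.3 − $1484.9 = $107.4.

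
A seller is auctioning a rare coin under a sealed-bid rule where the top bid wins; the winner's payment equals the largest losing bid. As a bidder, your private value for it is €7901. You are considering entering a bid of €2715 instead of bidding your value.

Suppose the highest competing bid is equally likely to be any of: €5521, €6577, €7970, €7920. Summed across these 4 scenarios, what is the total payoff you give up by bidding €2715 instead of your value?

The deviation costs you only when the competing bid falls strictly between €2715 and €7901; elsewhere both bids give the same outcome.
€5521: truthful payoff €2380, deviation payoff €0 → loss €2380.
€6577: truthful payoff €1324, deviation payoff €0 → loss €1324.
€7970: outcomes coincide → loss €0.
€7920: outcomes coincide → loss €0.
Total loss = €2380 + €1324 = €3704.
Truthful bidding weakly dominates here: raising your bid can only win items priced above your value, and lowering it can only forfeit items priced below.

€3704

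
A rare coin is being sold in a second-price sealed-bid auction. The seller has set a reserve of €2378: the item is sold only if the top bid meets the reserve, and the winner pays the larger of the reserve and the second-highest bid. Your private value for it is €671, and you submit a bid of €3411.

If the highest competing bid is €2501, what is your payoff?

Your bid €3411 is the highest and exceeds the reserve.
Price = max(second-highest bid, reserve) = max(€2501, €2378) = €2501.
Payoff = €671 − €2501 = −€1830.

−€1830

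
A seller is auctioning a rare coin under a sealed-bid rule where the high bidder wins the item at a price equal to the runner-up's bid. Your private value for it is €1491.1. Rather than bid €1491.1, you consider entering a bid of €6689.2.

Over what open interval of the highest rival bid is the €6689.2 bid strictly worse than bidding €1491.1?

If the competing bid is below €1491.1, both bids win at the same price — no difference.
If it is above €6689.2, both bids lose — no difference.
If it lies strictly between €1491.1 and €6689.2, bidding your value loses (payoff 0) while bidding €6689.2 wins at a price above your value (payoff negative).
So the deviation strictly hurts on the open interval (€1491.1, €6689.2).

(€1491.1, €6689.2)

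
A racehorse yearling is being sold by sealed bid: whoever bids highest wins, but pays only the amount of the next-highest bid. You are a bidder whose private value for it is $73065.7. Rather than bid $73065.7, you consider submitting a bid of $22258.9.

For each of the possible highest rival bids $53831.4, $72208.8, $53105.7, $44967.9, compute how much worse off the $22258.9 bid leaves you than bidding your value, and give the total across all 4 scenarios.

The deviation costs you only when the competing bid falls strictly between $22258.9 and $73065.7; elsewhere both bids give the same outcome.
$53831.4: truthful payoff $19234.3, deviation payoff $0 → loss $19234.3.
$72208.8: truthful payoff $856.9, deviation payoff $0 → loss $856.9.
$53105.7: truthful payoff $19960, deviation payoff $0 → loss $19960.
$44967.9: truthful payoff $28097.8, deviation payoff $0 → loss $28097.8.
Total loss = $19234.3 + $856.9 + $19960 + $28097.8 = $68149.
Because the price is fixed by the runner-up's bid, deviating from your value can only change a good outcome into a bad one — never the reverse.

$68149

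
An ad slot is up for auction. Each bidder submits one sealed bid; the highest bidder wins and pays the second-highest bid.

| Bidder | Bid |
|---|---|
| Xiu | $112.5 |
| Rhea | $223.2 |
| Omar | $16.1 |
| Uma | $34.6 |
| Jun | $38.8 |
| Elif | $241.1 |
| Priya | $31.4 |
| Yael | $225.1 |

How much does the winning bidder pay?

Highest bid: Elif at $241.1, so Elif wins.
Second-highest bid: Yael at $225.1 — that is the price the winner pays.

$225.1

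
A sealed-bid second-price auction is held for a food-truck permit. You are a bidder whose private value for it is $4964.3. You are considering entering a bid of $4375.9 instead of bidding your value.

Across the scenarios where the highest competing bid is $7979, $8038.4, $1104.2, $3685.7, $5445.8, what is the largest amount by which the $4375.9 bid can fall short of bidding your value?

$7979: same outcome either way → loss $0.
$8038.4: same outcome either way → loss $0.
$1104.2: same outcome either way → loss $0.
$3685.7: same outcome either way → loss $0.
$5445.8: same outcome either way → loss $0.
Maximum loss: $0.

$0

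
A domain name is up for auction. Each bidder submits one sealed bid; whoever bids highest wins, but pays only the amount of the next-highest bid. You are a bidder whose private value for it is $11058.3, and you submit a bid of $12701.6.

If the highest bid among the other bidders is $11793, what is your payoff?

Your bid $12701.6 exceeds the highest competing bid $11793, so you win.
In a second-price auction the winner pays the second-highest bid, $11793.
Payoff = value − price = $11058.3 − $11793 = −$734.7.

−$734.7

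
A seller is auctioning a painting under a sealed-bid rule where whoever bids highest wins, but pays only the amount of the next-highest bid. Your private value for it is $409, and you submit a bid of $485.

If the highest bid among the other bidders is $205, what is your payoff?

Your bid $485 exceeds the highest competing bid $205, so you win.
In a second-price auction the winner pays the second-highest bid, $205.
Payoff = value − price = $409 − $205 = $204.

$204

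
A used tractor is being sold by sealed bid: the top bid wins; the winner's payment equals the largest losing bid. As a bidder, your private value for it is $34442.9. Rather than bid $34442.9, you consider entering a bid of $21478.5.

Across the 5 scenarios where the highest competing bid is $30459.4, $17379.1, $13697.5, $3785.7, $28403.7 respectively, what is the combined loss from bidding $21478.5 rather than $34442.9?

$10022.7

The deviation costs you only when the competing bid falls strictly between $21478.5 and $34442.9; elsewhere both bids give the same outcome.
$30459.4: truthful payoff $3983.5, deviation payoff $0 → loss $3983.5.
$17379.1: outcomes coincide → loss $0.
$13697.5: outcomes coincide → loss $0.
$3785.7: outcomes coincide → loss $0.
$28403.7: truthful payoff $6039.2, deviation payoff $0 → loss $6039.2.
Total loss = $3983.5 + $6039.2 = $10022.7.
In a second-price auction your bid sets only whether you win, not what you pay, so bidding your true value is weakly dominant.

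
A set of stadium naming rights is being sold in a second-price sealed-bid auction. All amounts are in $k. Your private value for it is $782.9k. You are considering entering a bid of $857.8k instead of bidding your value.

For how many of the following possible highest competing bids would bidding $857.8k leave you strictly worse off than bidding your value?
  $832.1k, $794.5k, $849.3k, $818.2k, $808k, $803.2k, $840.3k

The deviation hurts exactly when the highest competing bid lies strictly between $782.9k and $857.8k — overbidding then wins at a price above your value.
$832.1k: inside the interval → strictly worse (loss $49.2k).
$794.5k: inside the interval → strictly worse (loss $11.6k).
$849.3k: inside the interval → strictly worse (loss $66.4k).
$818.2k: inside the interval → strictly worse (loss $35.3k).
$808k: inside the interval → strictly worse (loss $25.1k).
$803.2k: inside the interval → strictly worse (loss $20.3k).
$840.3k: inside the interval → strictly worse (loss $57.4k).
Count: 7.

7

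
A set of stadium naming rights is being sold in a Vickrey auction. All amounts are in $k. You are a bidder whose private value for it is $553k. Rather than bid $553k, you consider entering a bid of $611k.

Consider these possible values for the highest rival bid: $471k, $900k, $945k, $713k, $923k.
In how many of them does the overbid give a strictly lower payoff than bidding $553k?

0

The deviation hurts exactly when the highest competing bid lies strictly between $553k and $611k — overbidding then wins at a price above your value.
$471k: below both → same outcome either way.
$900k: above both → same outcome either way.
$945k: above both → same outcome either way.
$713k: above both → same outcome either way.
$923k: above both → same outcome either way.
Count: 0.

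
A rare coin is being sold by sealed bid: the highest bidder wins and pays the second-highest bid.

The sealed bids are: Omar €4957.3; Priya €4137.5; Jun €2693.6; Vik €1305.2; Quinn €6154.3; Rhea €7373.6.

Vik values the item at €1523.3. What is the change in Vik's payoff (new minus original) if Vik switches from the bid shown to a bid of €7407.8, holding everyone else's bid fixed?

The highest bid among the other bidders is €7373.6; Vik's bid doesn't change that.
Original bid €1305.2: Vik is not highest (top rival bid is €7373.6); payoff €0.
Alternative bid €7407.8: Vik is highest, pays the top rival bid €7373.6; payoff €1523.3 − €7373.6 = −€5850.3.
Change in payoff = −€5850.3 − (€0) = −€5850.3.

−€5850.3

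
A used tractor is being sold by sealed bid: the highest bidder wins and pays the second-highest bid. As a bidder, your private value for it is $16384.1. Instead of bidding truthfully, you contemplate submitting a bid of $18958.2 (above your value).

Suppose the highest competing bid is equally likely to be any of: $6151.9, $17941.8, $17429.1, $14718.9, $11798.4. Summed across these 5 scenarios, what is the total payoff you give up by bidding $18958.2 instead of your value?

The deviation costs you only when the competing bid falls strictly between $16384.1 and $18958.2; elsewhere both bids give the same outcome.
$6151.9: outcomes coincide → loss $0.
$17941.8: truthful payoff $0, deviation payoff −$1557.7 → loss $1557.7.
$17429.1: truthful payoff $0, deviation payoff −$1045 → loss $1045.
$14718.9: outcomes coincide → loss $0.
$11798.4: outcomes coincide → loss $0.
Total loss = $1557.7 + $1045 = $2602.7.
Truthful bidding weakly dominates here: raising your bid can only win items priced above your value, and lowering it can only forfeit items priced below.

$2602.7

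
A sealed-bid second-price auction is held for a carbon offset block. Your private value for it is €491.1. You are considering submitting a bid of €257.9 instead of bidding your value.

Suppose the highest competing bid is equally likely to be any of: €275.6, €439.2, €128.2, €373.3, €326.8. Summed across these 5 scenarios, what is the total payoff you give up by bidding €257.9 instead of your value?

The deviation costs you only when the competing bid falls strictly between €257.9 and €491.1; elsewhere both bids give the same outcome.
€275.6: truthful payoff €215.5, deviation payoff €0 → loss €215.5.
€439.2: truthful payoff €51.9, deviation payoff €0 → loss €51.9.
€128.2: outcomes coincide → loss €0.
€373.3: truthful payoff €117.8, deviation payoff €0 → loss €117.8.
€326.8: truthful payoff €164.3, deviation payoff €0 → loss €164.3.
Total loss = €215.5 + €51.9 + €117.8 + €164.3 = €549.5.
Because the price is fixed by the runner-up's bid, deviating from your value can only change a good outcome into a bad one — never the reverse.

€549.5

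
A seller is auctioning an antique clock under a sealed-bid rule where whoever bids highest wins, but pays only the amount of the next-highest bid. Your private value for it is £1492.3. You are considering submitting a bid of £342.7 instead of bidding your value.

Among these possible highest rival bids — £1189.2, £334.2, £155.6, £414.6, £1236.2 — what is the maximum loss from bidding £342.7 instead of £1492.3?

£1189.2: truthful gives £303.1, deviation gives £0 → loss £303.1.
£334.2: same outcome either way → loss £0.
£155.6: same outcome either way → loss £0.
£414.6: truthful gives £1077.7, deviation gives £0 → loss £1077.7.
£1236.2: truthful gives £256.1, deviation gives £0 → loss £256.1.
Maximum loss: £1077.7.

£1077.7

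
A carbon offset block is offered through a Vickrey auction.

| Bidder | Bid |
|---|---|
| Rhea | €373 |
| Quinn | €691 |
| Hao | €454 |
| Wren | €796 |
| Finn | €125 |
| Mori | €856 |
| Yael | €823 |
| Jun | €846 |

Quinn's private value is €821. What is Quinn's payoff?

Highest bid: Mori at €856, so Mori wins.
Second-highest bid: Jun at €846 — that is the price the winner pays.
Quinn did not win, so Quinn pays nothing and receives nothing: payoff €0.

€0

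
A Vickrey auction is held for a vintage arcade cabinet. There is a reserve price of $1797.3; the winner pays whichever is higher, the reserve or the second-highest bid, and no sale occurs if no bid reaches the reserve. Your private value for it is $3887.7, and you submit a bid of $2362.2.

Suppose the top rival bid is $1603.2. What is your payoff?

$2090.4

Your bid $2362.2 is the highest and exceeds the reserve.
Price = max(second-highest bid, reserve) = max($1603.2, $1797.3) = $1797.3.
Payoff = $3887.7 − $1797.3 = $2090.4.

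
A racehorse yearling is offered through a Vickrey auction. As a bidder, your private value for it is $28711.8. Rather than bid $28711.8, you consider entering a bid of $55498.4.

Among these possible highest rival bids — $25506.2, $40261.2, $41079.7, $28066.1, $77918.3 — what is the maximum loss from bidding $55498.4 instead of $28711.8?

$12367.9

$25506.2: same outcome either way → loss $0.
$40261.2: truthful gives $0, deviation gives −$11549.4 → loss $11549.4.
$41079.7: truthful gives $0, deviation gives −$12367.9 → loss $12367.9.
$28066.1: same outcome either way → loss $0.
$77918.3: same outcome either way → loss $0.
Maximum loss: $12367.9.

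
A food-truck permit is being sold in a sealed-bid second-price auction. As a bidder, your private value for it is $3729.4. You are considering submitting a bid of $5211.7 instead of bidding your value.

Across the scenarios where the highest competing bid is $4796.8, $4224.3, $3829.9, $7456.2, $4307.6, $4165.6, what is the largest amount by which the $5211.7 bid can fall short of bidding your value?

$1067.4

$4796.8: truthful gives $0, deviation gives −$1067.4 → loss $1067.4.
$4224.3: truthful gives $0, deviation gives −$494.9 → loss $494.9.
$3829.9: truthful gives $0, deviation gives −$100.5 → loss $100.5.
$7456.2: same outcome either way → loss $0.
$4307.6: truthful gives $0, deviation gives −$578.2 → loss $578.2.
$4165.6: truthful gives $0, deviation gives −$436.2 → loss $436.2.
Maximum loss: $1067.4.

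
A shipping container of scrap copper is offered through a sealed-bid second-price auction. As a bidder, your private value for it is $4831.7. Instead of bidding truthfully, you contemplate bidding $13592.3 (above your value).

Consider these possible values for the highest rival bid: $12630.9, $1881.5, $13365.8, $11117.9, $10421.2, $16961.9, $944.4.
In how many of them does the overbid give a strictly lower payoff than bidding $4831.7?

4

The deviation hurts exactly when the highest competing bid lies strictly between $4831.7 and $13592.3 — overbidding then wins at a price above your value.
$12630.9: inside the interval → strictly worse (loss $7799.2).
$1881.5: below both → same outcome either way.
$13365.8: inside the interval → strictly worse (loss $8534.1).
$11117.9: inside the interval → strictly worse (loss $6286.2).
$10421.2: inside the interval → strictly worse (loss $5589.5).
$16961.9: above both → same outcome either way.
$944.4: below both → same outcome either way.
Count: 4.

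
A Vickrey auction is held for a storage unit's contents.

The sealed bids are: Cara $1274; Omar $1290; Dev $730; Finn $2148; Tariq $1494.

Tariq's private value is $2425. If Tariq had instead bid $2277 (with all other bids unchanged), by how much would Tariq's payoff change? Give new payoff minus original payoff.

$277

The highest bid among the other bidders is $2148; Tariq's bid doesn't change that.
Original bid $1494: Tariq is not highest (top rival bid is $2148); payoff $0.
Alternative bid $2277: Tariq is highest, pays the top rival bid $2148; payoff $2425 − $2148 = $277.
Change in payoff = $277 − ($0) = $277.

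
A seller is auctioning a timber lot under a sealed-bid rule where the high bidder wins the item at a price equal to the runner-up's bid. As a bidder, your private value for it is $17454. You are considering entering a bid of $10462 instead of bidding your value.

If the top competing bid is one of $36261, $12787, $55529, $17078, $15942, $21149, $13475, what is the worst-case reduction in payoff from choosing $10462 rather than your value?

$4667

$36261: same outcome either way → loss $0.
$12787: truthful gives $4667, deviation gives $0 → loss $4667.
$55529: same outcome either way → loss $0.
$17078: truthful gives $376, deviation gives $0 → loss $376.
$15942: truthful gives $1512, deviation gives $0 → loss $1512.
$21149: same outcome either way → loss $0.
$13475: truthful gives $3979, deviation gives $0 → loss $3979.
Maximum loss: $4667.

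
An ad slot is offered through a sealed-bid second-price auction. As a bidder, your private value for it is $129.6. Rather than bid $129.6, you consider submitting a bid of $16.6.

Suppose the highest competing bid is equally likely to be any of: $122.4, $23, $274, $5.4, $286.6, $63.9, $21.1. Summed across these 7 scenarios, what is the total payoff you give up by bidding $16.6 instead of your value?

The deviation costs you only when the competing bid falls strictly between $16.6 and $129.6; elsewhere both bids give the same outcome.
$122.4: truthful payoff $7.2, deviation payoff $0 → loss $7.2.
$23: truthful payoff $106.6, deviation payoff $0 → loss $106.6.
$274: outcomes coincide → loss $0.
$5.4: outcomes coincide → loss $0.
$286.6: outcomes coincide → loss $0.
$63.9: truthful payoff $65.7, deviation payoff $0 → loss $65.7.
$21.1: truthful payoff $108.5, deviation payoff $0 → loss $108.5.
Total loss = $7.2 + $106.6 + $65.7 + $108.5 = $288.
Because the price is fixed by the runner-up's bid, deviating from your value can only change a good outcome into a bad one — never the reverse.

$288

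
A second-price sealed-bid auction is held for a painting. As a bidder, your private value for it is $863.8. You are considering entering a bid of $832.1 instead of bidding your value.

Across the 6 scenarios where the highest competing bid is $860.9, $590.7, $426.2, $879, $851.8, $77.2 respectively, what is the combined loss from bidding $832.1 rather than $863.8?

The deviation costs you only when the competing bid falls strictly between $832.1 and $863.8; elsewhere both bids give the same outcome.
$860.9: truthful payoff $2.9, deviation payoff $0 → loss $2.9.
$590.7: outcomes coincide → loss $0.
$426.2: outcomes coincide → loss $0.
$879: outcomes coincide → loss $0.
$851.8: truthful payoff $12, deviation payoff $0 → loss $12.
$77.2: outcomes coincide → loss $0.
Total loss = $2.9 + $12 = $14.9.

$14.9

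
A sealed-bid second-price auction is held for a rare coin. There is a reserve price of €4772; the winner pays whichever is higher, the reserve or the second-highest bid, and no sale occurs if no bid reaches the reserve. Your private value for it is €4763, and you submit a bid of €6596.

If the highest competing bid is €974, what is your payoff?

−€9

Your bid €6596 is the highest and exceeds the reserve.
Price = max(second-highest bid, reserve) = max(€974, €4772) = €4772.
Payoff = €4763 − €4772 = −€9.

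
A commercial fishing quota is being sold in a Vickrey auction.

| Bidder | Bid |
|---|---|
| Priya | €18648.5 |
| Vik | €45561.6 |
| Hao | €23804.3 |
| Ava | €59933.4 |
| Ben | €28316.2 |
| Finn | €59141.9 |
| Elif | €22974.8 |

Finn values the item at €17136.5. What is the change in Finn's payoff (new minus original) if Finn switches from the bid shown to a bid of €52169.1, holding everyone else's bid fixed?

The highest bid among the other bidders is €59933.4; Finn's bid doesn't change that.
Original bid €59141.9: Finn is not highest (top rival bid is €59933.4); payoff €0.
Alternative bid €52169.1: Finn is not highest (top rival bid is €59933.4); payoff €0.
Change in payoff = €0 − (€0) = €0.

€0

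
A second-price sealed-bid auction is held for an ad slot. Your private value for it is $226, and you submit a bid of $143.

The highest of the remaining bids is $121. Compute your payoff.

Your bid $143 exceeds the highest competing bid $121, so you win.
In a second-price auction the winner pays the second-highest bid, $121.
Payoff = value − price = $226 − $121 = $105.

$105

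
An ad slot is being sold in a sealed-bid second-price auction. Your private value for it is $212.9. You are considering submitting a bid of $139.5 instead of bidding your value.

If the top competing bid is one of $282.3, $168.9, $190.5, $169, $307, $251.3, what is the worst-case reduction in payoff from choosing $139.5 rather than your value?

$282.3: same outcome either way → loss $0.
$168.9: truthful gives $44, deviation gives $0 → loss $44.
$190.5: truthful gives $22.4, deviation gives $0 → loss $22.4.
$169: truthful gives $43.9, deviation gives $0 → loss $43.9.
$307: same outcome either way → loss $0.
$251.3: same outcome either way → loss $0.
Maximum loss: $44.

$44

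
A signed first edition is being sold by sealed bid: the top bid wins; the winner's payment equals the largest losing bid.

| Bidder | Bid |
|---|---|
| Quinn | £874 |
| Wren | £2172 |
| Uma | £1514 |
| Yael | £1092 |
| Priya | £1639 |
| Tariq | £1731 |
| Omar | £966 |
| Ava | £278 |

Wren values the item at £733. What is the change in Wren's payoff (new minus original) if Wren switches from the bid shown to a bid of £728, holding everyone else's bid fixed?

The highest bid among the other bidders is £1731; Wren's bid doesn't change that.
Original bid £2172: Wren is highest, pays the top rival bid £1731; payoff £733 − £1731 = −£998.
Alternative bid £728: Wren is not highest (top rival bid is £1731); payoff £0.
Change in payoff = £0 − (−£998) = £998.

£998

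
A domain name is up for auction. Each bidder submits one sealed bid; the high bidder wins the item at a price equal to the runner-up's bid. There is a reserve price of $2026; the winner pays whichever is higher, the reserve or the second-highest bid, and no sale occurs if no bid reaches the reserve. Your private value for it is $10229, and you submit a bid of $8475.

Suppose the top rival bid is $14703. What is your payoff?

$0

Your bid $8475 is below the highest competing bid $14703, so you lose. Payoff $0.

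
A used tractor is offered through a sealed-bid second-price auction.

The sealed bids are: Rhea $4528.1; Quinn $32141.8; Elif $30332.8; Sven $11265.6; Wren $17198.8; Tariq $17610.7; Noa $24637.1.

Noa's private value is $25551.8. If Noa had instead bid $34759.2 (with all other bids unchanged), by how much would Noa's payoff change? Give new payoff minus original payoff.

−$6590

The highest bid among the other bidders is $32141.8; Noa's bid doesn't change that.
Original bid $24637.1: Noa is not highest (top rival bid is $32141.8); payoff $0.
Alternative bid $34759.2: Noa is highest, pays the top rival bid $32141.8; payoff $25551.8 − $32141.8 = −$6590.
Change in payoff = −$6590 − ($0) = −$6590.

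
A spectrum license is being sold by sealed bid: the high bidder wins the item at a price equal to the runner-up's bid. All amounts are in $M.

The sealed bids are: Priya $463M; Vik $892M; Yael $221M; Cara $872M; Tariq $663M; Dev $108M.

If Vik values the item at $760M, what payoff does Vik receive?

Highest bid: Vik at $892M, so Vik wins.
Second-highest bid: Cara at $872M — that is the price the winner pays.
Vik's payoff = value − price = $760M − $872M = −$112M.

−$112M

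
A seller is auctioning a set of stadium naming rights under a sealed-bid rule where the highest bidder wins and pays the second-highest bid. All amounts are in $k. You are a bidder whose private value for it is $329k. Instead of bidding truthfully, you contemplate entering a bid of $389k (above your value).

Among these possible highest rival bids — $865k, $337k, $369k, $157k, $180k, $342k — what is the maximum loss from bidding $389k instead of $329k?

$40k

$865k: same outcome either way → loss $0k.
$337k: truthful gives $0k, deviation gives −$8k → loss $8k.
$369k: truthful gives $0k, deviation gives −$40k → loss $40k.
$157k: same outcome either way → loss $0k.
$180k: same outcome either way → loss $0k.
$342k: truthful gives $0k, deviation gives −$13k → loss $13k.
Maximum loss: $40k.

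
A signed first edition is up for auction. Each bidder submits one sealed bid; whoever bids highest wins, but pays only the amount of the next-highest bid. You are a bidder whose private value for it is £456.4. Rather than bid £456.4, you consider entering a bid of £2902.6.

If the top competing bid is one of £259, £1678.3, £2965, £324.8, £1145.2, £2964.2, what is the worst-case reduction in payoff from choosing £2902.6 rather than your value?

£259: same outcome either way → loss £0.
£1678.3: truthful gives £0, deviation gives −£1221.9 → loss £1221.9.
£2965: same outcome either way → loss £0.
£324.8: same outcome either way → loss £0.
£1145.2: truthful gives £0, deviation gives −£688.8 → loss £688.8.
£2964.2: same outcome either way → loss £0.
Maximum loss: £1221.9.

£1221.9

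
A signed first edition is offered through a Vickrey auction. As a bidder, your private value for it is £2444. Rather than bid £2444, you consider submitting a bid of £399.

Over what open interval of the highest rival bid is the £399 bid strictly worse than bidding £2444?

(£399, £2444)

If the competing bid is below £399, both bids win at the same price — no difference.
If it is above £2444, both bids lose — no difference.
If it lies strictly between £399 and £2444, bidding your value wins at a price below your value (positive payoff) while bidding £399 loses (payoff 0).
So the deviation strictly hurts on the open interval (£399, £2444).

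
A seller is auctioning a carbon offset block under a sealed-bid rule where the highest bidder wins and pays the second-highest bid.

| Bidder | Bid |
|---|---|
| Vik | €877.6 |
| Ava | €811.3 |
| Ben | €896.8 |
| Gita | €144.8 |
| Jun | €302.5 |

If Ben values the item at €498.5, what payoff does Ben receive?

Highest bid: Ben at €896.8, so Ben wins.
Second-highest bid: Vik at €877.6 — that is the price the winner pays.
Ben's payoff = value − price = €498.5 − €877.6 = −€379.1.

−€379.1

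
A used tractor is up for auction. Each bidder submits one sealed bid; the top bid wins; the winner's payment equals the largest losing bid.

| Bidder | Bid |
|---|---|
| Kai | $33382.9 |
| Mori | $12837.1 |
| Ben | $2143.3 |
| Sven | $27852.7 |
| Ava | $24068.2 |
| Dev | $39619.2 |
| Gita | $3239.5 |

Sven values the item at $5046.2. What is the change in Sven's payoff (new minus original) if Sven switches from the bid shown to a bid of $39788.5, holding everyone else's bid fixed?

The highest bid among the other bidders is $39619.2; Sven's bid doesn't change that.
Original bid $27852.7: Sven is not highest (top rival bid is $39619.2); payoff $0.
Alternative bid $39788.5: Sven is highest, pays the top rival bid $39619.2; payoff $5046.2 − $39619.2 = −$34573.
Change in payoff = −$34573 − ($0) = −$34573.

−$34573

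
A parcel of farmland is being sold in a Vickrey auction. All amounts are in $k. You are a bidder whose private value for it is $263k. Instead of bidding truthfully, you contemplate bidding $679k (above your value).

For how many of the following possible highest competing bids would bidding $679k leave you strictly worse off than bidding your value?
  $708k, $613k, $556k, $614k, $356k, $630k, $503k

The deviation hurts exactly when the highest competing bid lies strictly between $263k and $679k — overbidding then wins at a price above your value.
$708k: above both → same outcome either way.
$613k: inside the interval → strictly worse (loss $350k).
$556k: inside the interval → strictly worse (loss $293k).
$614k: inside the interval → strictly worse (loss $351k).
$356k: inside the interval → strictly worse (loss $93k).
$630k: inside the interval → strictly worse (loss $367k).
$503k: inside the interval → strictly worse (loss $240k).
Count: 6.

6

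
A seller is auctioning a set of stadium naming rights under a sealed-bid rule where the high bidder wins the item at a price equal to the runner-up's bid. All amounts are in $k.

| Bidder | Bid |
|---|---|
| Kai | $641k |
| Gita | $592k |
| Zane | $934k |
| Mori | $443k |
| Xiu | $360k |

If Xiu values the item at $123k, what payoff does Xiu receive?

Highest bid: Zane at $934k, so Zane wins.
Second-highest bid: Kai at $641k — that is the price the winner pays.
Xiu did not win, so Xiu pays nothing and receives nothing: payoff $0k.

$0k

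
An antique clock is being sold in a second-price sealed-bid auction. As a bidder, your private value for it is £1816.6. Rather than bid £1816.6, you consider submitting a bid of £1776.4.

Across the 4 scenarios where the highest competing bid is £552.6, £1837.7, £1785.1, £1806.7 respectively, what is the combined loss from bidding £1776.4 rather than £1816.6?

The deviation costs you only when the competing bid falls strictly between £1776.4 and £1816.6; elsewhere both bids give the same outcome.
£552.6: outcomes coincide → loss £0.
£1837.7: outcomes coincide → loss £0.
£1785.1: truthful payoff £31.5, deviation payoff £0 → loss £31.5.
£1806.7: truthful payoff £9.9, deviation payoff £0 → loss £9.9.
Total loss = £31.5 + £9.9 = £41.4.

£41.4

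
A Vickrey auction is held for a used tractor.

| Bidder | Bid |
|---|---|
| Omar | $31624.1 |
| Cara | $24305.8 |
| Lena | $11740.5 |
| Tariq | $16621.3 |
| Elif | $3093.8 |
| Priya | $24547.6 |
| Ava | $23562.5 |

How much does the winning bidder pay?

$24547.6

Highest bid: Omar at $31624.1, so Omar wins.
Second-highest bid: Priya at $24547.6 — that is the price the winner pays.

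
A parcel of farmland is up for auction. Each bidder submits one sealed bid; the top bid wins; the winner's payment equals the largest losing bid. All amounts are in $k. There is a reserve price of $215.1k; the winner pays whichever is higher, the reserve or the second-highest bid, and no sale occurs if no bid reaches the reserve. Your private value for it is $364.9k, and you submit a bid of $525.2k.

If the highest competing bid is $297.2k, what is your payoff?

$67.7k

Your bid $525.2k is the highest and exceeds the reserve.
Price = max(second-highest bid, reserve) = max($297.2k, $215.1k) = $297.2k.
Payoff = $364.9k − $297.2k = $67.7k.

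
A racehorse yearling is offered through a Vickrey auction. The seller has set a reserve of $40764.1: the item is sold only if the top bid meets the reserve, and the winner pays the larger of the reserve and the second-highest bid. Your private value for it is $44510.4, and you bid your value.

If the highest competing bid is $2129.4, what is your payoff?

$3746.3

Your bid $44510.4 is the highest and exceeds the reserve.
Price = max(second-highest bid, reserve) = max($2129.4, $40764.1) = $40764.1.
Payoff = $44510.4 − $40764.1 = $3746.3.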